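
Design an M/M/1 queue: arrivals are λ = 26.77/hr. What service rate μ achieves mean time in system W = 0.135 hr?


W = 1/(μ−λ) ⇒ μ − λ = 1/W = 1/0.135 = 7.4074
μ = λ + 1/W = 26.77 + 7.4074 = 34.1774 per hr

Final: 34.1774 /hr


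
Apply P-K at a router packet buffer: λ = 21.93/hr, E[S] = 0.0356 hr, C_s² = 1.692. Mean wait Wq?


ρ = λ·E[S] = 21.93·0.0356 = 0.7807
E[S²] = E[S]²(1+C_s²) = 0.0356²·(1+1.692) = 0.003412
Wq = λ·E[S²]/(2(1−ρ)) = 21.93·0.003412/(2·0.2193) = 0.17059 hr

Final: 0.17059 hr


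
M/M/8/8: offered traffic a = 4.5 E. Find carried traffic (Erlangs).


B(8,4.5) = 0.048272 (Erlang-B)
Carried load = a(1 − B) = 4.5·(1 − 0.048272) = 4.5·0.951728 = 4.2828 E

Final: 4.2828 Erlangs


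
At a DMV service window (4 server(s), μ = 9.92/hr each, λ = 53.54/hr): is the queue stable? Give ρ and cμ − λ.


Total capacity cμ = 4·9.92 = 39.68/hr
ρ = λ/(cμ) = 53.54/39.68 = 1.3493
Stable ⇔ ρ < 1: NO
Spare capacity = cμ − λ = 39.68 − 53.54 = -13.86/hr

Final: ρ = 1.3493; unstable; margin = -13.86/hr


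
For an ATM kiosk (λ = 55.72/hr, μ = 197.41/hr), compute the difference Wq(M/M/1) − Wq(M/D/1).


ρ = 55.72/197.41 = 0.2823
Wq(M/M/1) = ρ/(μ−λ) = 0.2823/141.69 = 0.001992 hr
Wq(M/D/1) = ρ/(2(μ−λ)) = 0.0009960 hr
Savings = 0.001992 − 0.0009960 = 0.0009960 hr

Final: 0.0009960 hr


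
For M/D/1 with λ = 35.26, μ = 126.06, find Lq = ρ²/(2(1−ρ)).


ρ = 35.26/126.06 = 0.2797
M/D/1: Lq = ρ²/(2(1−ρ)) = 0.07824/(2·0.7203) = 0.05431

Final: 0.05431


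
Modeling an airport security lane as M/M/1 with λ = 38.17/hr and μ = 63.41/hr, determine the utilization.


ρ = λ/μ = 38.17/63.41 = 0.6020

Final: 0.6020


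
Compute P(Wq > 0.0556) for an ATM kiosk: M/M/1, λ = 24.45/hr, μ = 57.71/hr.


ρ = 24.45/57.71 = 0.4237
P(Wq > t) = ρ·e^{−(μ−λ)t} = 0.4237·e^{−1.8493}
= 0.4237·0.157354 = 0.066666

Final: 0.066666


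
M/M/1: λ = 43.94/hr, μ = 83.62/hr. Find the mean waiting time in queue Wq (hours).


ρ = 43.94/83.62 = 0.5255
Wq = ρ/(μ−λ) = 0.5255/(83.62 − 43.94) = 0.5255/39.68 = 0.01324 hr

Final: 0.01324 hr


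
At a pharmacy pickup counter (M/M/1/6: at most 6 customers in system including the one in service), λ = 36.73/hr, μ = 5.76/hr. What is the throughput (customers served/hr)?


ρ = 6.3767; P_K = (1−ρ)ρ^6/(1−ρ^7) = 0.843182
λ_eff = λ(1 − P_K) = 36.73·(1 − 0.843182) = 36.73·0.156818 = 5.7599 /hr

Final: 5.7599 /hr


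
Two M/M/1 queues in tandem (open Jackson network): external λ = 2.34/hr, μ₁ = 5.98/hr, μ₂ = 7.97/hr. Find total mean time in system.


Each node sees arrival rate λ = 2.34/hr (tandem ⇒ throughput preserved).
W₁ = 1/(μ₁−λ) = 1/(5.98−2.34) = 0.27473 hr
W₂ = 1/(μ₂−λ) = 1/(7.97−2.34) = 0.17762 hr
W_total = W₁ + W₂ = 0.27473 + 0.17762 = 0.45235 hr

Final: 0.45235 hr


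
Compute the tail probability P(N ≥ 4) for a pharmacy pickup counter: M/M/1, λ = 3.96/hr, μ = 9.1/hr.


ρ = 3.96/9.1 = 0.4352
P(N ≥ n) = ρ^n = 0.4352^4 = 0.035860

Final: 0.035860


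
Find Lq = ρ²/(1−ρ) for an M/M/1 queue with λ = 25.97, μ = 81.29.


ρ = 25.97/81.29 = 0.3195
Lq = ρ²/(1−ρ) = 0.1021/0.6805 = 0.1500

Final: 0.1500


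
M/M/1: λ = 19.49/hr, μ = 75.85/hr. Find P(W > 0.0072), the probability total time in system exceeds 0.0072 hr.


W ~ Exponential(μ−λ) for M/M/1.
μ − λ = 75.85 − 19.49 = 56.3600
P(W > t) = e^{−(μ−λ)t} = e^{−0.4058} = 0.666449

Final: 0.666449


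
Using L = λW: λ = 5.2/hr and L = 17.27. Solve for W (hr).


W = L/λ = 17.27/5.2 = 3.3212 hr

Final: 3.3212 hr


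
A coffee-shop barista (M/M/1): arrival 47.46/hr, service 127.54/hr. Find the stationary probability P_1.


ρ = 47.46/127.54 = 0.3721
P_n = (1−ρ)·ρ^n = (1 − 0.3721)·0.3721^1 = 0.6279·0.372119 = 0.233646

Final: 0.233646


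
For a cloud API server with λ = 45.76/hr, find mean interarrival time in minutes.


Mean interarrival time = 1/λ = 1/45.76 hour = 0.02185 hour
In minutes: 0.02185 × 60 = 1.3112 min

Final: 1.3112 min


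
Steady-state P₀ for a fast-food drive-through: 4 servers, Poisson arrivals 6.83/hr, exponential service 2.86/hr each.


a = λ/μ = 6.83/2.86 = 2.3881; ρ = a/c = 0.5970
Σ_{k=0}^{3} a^k/k! (terms k=0..3) = 1.00000 + 2.38811 + 2.85154 + 2.26993 = 8.50958
Tail: a^4/(4!(1−ρ)) = 32.52510/(24·0.4030) = 3.36304
P₀ = 1/(8.50958 + 3.36304) = 1/11.87263 = 0.084227

Final: 0.084227


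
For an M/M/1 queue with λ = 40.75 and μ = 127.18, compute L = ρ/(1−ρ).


ρ = λ/μ = 40.75/127.18 = 0.3204
L = ρ/(1−ρ) = 0.3204/(1 − 0.3204) = 0.3204/0.6796 = 0.4715

Final: 0.4715


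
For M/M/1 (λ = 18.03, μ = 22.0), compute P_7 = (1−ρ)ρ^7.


ρ = 18.03/22.0 = 0.8195
P_n = (1−ρ)·ρ^n = (1 − 0.8195)·0.8195^7 = 0.1805·0.248320 = 0.044810

Final: 0.044810


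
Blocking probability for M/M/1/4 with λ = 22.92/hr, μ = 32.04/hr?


ρ = λ/μ = 22.92/32.04 = 0.7154
P_K = (1−ρ)ρ^K/(1−ρ^(K+1)) = (0.2846·0.261872)/(1 − 0.187331)
= 0.074540/0.812669 = 0.091723

Final: 0.091723


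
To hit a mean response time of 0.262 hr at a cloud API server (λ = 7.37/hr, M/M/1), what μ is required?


W = 1/(μ−λ) ⇒ μ − λ = 1/W = 1/0.262 = 3.8168
μ = λ + 1/W = 7.37 + 3.8168 = 11.1868 per hr

Final: 11.1868 /hr


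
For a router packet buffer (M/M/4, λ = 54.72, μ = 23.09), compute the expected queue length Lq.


a = λ/μ = 2.3699; ρ = a/4 = 0.5925
P₀ = 0.086050
Lq = P₀·a^c·ρ / (c!·(1−ρ)²) = 0.086050·31.54196·0.5925/(24·0.16609)
= 0.40342

Final: 0.40342


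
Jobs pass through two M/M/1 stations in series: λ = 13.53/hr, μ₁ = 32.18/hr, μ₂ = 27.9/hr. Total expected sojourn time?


Each node sees arrival rate λ = 13.53/hr (tandem ⇒ throughput preserved).
W₁ = 1/(μ₁−λ) = 1/(32.18−13.53) = 0.05362 hr
W₂ = 1/(μ₂−λ) = 1/(27.9−13.53) = 0.06959 hr
W_total = W₁ + W₂ = 0.05362 + 0.06959 = 0.12321 hr

Final: 0.12321 hr


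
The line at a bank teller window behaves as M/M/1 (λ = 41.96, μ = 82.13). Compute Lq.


ρ = 41.96/82.13 = 0.5109
Lq = ρ²/(1−ρ) = 0.2610/0.4891 = 0.5337

Final: 0.5337


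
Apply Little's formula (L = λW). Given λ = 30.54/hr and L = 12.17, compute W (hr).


W = L/λ = 12.17/30.54 = 0.3985 hr

Final: 0.3985 hr


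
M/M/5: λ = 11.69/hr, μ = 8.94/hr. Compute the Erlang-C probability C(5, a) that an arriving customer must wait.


a = λ/μ = 1.3076; ρ = a/5 = 0.2615
P₀ = 0.270262 (from M/M/c formula)
C(c,a) = [a^c/(c!(1−ρ))]·P₀ = [3.82283/(120·0.7385)]·0.270262
= 0.04314·0.270262 = 0.011659

Final: 0.011659


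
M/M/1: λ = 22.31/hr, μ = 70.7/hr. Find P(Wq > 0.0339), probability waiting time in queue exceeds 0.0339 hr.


ρ = 22.31/70.7 = 0.3156
P(Wq > t) = ρ·e^{−(μ−λ)t} = 0.3156·e^{−1.6404}
= 0.3156·0.193898 = 0.061186

Final: 0.061186


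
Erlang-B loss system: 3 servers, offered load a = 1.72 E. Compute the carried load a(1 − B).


B(3,1.72) = 0.168026 (Erlang-B)
Carried load = a(1 − B) = 1.72·(1 − 0.168026) = 1.72·0.831974 = 1.4310 E

Final: 1.4310 Erlangs


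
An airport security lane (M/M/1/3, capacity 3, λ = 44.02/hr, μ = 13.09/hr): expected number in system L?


ρ = 44.02/13.09 = 3.3629
L = ρ[1 − (K+1)ρ^K + Kρ^(K+1)] / [(1−ρ)(1−ρ^(K+1))]
Numerator: 3.3629·(1 − 4·38.030425 + 3·127.891466) = 782.045062
Denominator: (-2.3629)·(-126.891466) = 299.828346
L = 782.045062/299.828346 = 2.6083

Final: 2.6083


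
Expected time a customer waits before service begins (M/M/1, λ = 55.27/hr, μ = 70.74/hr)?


ρ = 55.27/70.74 = 0.7813
Wq = ρ/(μ−λ) = 0.7813/(70.74 − 55.27) = 0.7813/15.47 = 0.05050 hr

Final: 0.05050 hr


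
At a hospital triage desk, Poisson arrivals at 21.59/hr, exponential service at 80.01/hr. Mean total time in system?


W = 1/(μ−λ) = 1/(80.01 − 21.59) = 1/58.42 = 0.01712 hr

Final: 0.01712 hr


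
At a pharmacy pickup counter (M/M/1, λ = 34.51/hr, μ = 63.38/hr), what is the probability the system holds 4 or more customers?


ρ = 34.51/63.38 = 0.5445
P(N ≥ n) = ρ^n = 0.5445^4 = 0.087896

Final: 0.087896


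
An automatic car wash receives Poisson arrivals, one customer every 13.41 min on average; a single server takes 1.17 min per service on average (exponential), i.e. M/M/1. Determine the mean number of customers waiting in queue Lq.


λ = 60/13.41 = 4.4743 /hr
μ = 60/1.17 = 51.2821 /hr
ρ = λ/μ = 4.4743/51.2821 = 0.08725
Lq = ρ²/(1−ρ) = 0.007612/0.9128 = 0.008340

Final: 0.008340


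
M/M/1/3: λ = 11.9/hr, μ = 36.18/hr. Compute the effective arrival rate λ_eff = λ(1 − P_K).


ρ = 0.3289; P_K = (1−ρ)ρ^3/(1−ρ^4) = 0.024162
λ_eff = λ(1 − P_K) = 11.9·(1 − 0.024162) = 11.9·0.975838 = 11.6125 /hr

Final: 11.6125 /hr


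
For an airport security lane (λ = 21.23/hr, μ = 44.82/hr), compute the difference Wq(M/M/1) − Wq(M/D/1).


ρ = 21.23/44.82 = 0.4737
Wq(M/M/1) = ρ/(μ−λ) = 0.4737/23.59 = 0.02008 hr
Wq(M/D/1) = ρ/(2(μ−λ)) = 0.01004 hr
Savings = 0.02008 − 0.01004 = 0.01004 hr

Final: 0.01004 hr


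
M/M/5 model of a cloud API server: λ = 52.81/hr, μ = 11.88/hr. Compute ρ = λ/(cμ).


ρ = λ/(cμ) = 52.81/(5·11.88) = 52.81/59.40 = 0.8891

Final: 0.8891


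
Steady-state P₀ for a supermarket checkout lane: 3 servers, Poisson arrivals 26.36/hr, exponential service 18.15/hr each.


a = λ/μ = 26.36/18.15 = 1.4523; ρ = a/c = 0.4841
Σ_{k=0}^{2} a^k/k! (terms k=0..2) = 1.00000 + 1.45234 + 1.05465 = 3.50699
Tail: a^3/(3!(1−ρ)) = 3.06342/(6·0.5159) = 0.98969
P₀ = 1/(3.50699 + 0.98969) = 1/4.49668 = 0.222386

Final: 0.222386


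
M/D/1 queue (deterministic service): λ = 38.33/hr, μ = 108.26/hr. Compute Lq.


ρ = 38.33/108.26 = 0.3541
M/D/1: Lq = ρ²/(2(1−ρ)) = 0.1254/(2·0.6459) = 0.09703

Final: 0.09703


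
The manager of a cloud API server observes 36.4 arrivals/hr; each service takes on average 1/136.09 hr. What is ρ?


ρ = λ/μ = 36.4/136.09 = 0.2675

Final: 0.2675


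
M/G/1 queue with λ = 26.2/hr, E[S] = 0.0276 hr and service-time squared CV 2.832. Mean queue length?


ρ = λ·E[S] = 26.2·0.0276 = 0.7231
Lq = ρ²(1+C_s²)/(2(1−ρ)) = 0.5229·(1+2.832)/(2·0.2769)
= 0.5229·3.8320/0.5538 = 3.61847

Final: 3.61847


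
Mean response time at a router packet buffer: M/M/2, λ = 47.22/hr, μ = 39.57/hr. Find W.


a = 1.1933; ρ = 0.5967; P₀ = 0.252612
Lq = P₀·a^c·ρ/(c!(1−ρ)²) = 0.65969
Wq = Lq/λ = 0.65969/47.22 = 0.01397 hr
W = Wq + 1/μ = 0.01397 + 0.02527 = 0.03924 hr

Final: 0.03924 hr


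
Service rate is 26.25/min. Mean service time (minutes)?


Mean service time = 1/μ = 1/26.25 minute = 0.03810 minute
In minutes: 0.03810 × 1 = 0.03810 min

Final: 0.03810 min


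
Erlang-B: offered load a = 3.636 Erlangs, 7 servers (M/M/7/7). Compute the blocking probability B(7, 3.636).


B(c,a) = (a^c/c!) / Σ_{k=0}^{c} a^k/k!
a^7/7! = 1.667004
Σ terms (k=0..7): 1.00000 + 3.63600 + 6.61025 + 8.01162 + 7.28256 + 5.29588 + 3.20930 + 1.66700 = 36.712619
B = 1.667004/36.712619 = 0.045407

Final: 0.045407


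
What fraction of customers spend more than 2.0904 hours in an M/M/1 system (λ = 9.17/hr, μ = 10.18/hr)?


W ~ Exponential(μ−λ) for M/M/1.
μ − λ = 10.18 − 9.17 = 1.0100
P(W > t) = e^{−(μ−λ)t} = e^{−2.1113} = 0.121080

Final: 0.121080


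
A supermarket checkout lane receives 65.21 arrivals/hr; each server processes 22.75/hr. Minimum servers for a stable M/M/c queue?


Stability requires cμ > λ ⇔ c > λ/μ.
λ/μ = 65.21/22.75 = 2.8664
Minimum integer c = ⌊2.8664⌋ + 1 = 3
Check: 3·22.75 = 68.25 > 65.21, while 2·22.75 = 45.50 ≤ 65.21

Final: 3 servers


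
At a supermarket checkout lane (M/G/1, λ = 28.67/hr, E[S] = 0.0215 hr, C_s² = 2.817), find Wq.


ρ = λ·E[S] = 28.67·0.0215 = 0.6164
E[S²] = E[S]²(1+C_s²) = 0.0215²·(1+2.817) = 0.001764
Wq = λ·E[S²]/(2(1−ρ)) = 28.67·0.001764/(2·0.3836) = 0.06594 hr

Final: 0.06594 hr


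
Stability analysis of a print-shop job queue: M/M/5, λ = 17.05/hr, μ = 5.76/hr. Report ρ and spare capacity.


Total capacity cμ = 5·5.76 = 28.80/hr
ρ = λ/(cμ) = 17.05/28.80 = 0.5920
Stable ⇔ ρ < 1: YES
Spare capacity = cμ − λ = 28.80 − 17.05 = 11.75/hr

Final: ρ = 0.5920; stable; margin = 11.75/hr


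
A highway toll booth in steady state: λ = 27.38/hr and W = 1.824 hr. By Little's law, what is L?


L = λW = 27.38·1.824 = 49.9411

Final: 49.9411


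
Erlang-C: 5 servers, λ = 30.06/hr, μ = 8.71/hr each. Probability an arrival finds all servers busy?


a = λ/μ = 3.4512; ρ = a/5 = 0.6902
P₀ = 0.027517 (from M/M/c formula)
C(c,a) = [a^c/(c!(1−ρ))]·P₀ = [489.61431/(120·0.3098)]·0.027517
= 13.17192·0.027517 = 0.362455

Final: 0.362455


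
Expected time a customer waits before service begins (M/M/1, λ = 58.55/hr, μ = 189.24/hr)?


ρ = 58.55/189.24 = 0.3094
Wq = ρ/(μ−λ) = 0.3094/(189.24 − 58.55) = 0.3094/130.69 = 0.002367 hr

Final: 0.002367 hr


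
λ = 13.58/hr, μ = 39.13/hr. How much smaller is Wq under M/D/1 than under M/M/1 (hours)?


ρ = 13.58/39.13 = 0.3470
Wq(M/M/1) = ρ/(μ−λ) = 0.3470/25.55 = 0.01358 hr
Wq(M/D/1) = ρ/(2(μ−λ)) = 0.006792 hr
Savings = 0.01358 − 0.006792 = 0.006792 hr

Final: 0.006792 hr


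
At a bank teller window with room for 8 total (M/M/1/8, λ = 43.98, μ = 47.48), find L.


ρ = 43.98/47.48 = 0.9263
L = ρ[1 − (K+1)ρ^K + Kρ^(K+1)] / [(1−ρ)(1−ρ^(K+1))]
Numerator: 0.9263·(1 − 9·0.541946 + 8·0.501996) = 0.128250
Denominator: (0.07372)·(0.498004) = 0.036710
L = 0.128250/0.036710 = 3.4936

Final: 3.4936


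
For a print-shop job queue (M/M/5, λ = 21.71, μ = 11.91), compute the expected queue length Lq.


a = λ/μ = 1.8228; ρ = a/5 = 0.3646
P₀ = 0.160833
Lq = P₀·a^c·ρ / (c!·(1−ρ)²) = 0.160833·20.12520·0.3646/(120·0.40377)
= 0.02435

Final: 0.02435


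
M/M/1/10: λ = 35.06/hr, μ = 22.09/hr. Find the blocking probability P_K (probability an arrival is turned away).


ρ = λ/μ = 35.06/22.09 = 1.5871
P_K = (1−ρ)ρ^K/(1−ρ^(K+1)) = (-0.5871·101.428957)/(1 − 160.982310)
= -59.553353/-159.982310 = 0.372250

Final: 0.372250


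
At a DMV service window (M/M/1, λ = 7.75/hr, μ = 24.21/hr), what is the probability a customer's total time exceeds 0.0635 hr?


W ~ Exponential(μ−λ) for M/M/1.
μ − λ = 24.21 − 7.75 = 16.4600
P(W > t) = e^{−(μ−λ)t} = e^{−1.0452} = 0.351618

Final: 0.351618


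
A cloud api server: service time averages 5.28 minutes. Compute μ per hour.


μ = 1/(service time) in consistent units.
1 hour = 60 min, so μ = 60/5.28 = 11.3636 per hour

Final: 11.3636 /hr


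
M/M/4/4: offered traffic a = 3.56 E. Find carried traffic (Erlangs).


B(4,3.56) = 0.266538 (Erlang-B)
Carried load = a(1 − B) = 3.56·(1 − 0.266538) = 3.56·0.733462 = 2.6111 E

Final: 2.6111 Erlangs


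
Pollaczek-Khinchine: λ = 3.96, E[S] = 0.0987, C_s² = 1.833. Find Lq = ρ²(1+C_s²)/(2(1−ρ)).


ρ = λ·E[S] = 3.96·0.0987 = 0.3909
Lq = ρ²(1+C_s²)/(2(1−ρ)) = 0.1528·(1+1.833)/(2·0.6091)
= 0.1528·2.8330/1.2183 = 0.35524

Final: 0.35524


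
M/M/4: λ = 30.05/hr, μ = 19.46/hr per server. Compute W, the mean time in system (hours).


a = 1.5442; ρ = 0.3860; P₀ = 0.211147
Lq = P₀·a^c·ρ/(c!(1−ρ)²) = 0.05123
Wq = Lq/λ = 0.05123/30.05 = 0.001705 hr
W = Wq + 1/μ = 0.001705 + 0.05139 = 0.05309 hr

Final: 0.05309 hr


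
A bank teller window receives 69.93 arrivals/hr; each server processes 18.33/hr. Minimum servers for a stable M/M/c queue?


Stability requires cμ > λ ⇔ c > λ/μ.
λ/μ = 69.93/18.33 = 3.8151
Minimum integer c = ⌊3.8151⌋ + 1 = 4
Check: 4·18.33 = 73.32 > 69.93, while 3·18.33 = 54.99 ≤ 69.93

Final: 4 servers


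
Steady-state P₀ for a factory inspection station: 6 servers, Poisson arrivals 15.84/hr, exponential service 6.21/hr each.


a = λ/μ = 15.84/6.21 = 2.5507; ρ = a/c = 0.4251
Σ_{k=0}^{5} a^k/k! (terms k=0..5) = 1.00000 + 2.55072 + 3.25310 + 2.76592 + 1.76377 + 0.89978 = 12.23330
Tail: a^6/(6!(1−ρ)) = 275.41111/(720·0.5749) = 0.66538
P₀ = 1/(12.23330 + 0.66538) = 1/12.89868 = 0.077527

Final: 0.077527


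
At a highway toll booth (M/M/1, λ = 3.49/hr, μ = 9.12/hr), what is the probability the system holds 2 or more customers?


ρ = 3.49/9.12 = 0.3827
P(N ≥ n) = ρ^n = 0.3827^2 = 0.146440

Final: 0.146440


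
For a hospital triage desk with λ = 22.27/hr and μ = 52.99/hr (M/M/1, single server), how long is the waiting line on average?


ρ = 22.27/52.99 = 0.4203
Lq = ρ²/(1−ρ) = 0.1766/0.5797 = 0.3047

Final: 0.3047


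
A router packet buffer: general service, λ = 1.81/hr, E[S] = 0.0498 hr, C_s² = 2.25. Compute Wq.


ρ = λ·E[S] = 1.81·0.0498 = 0.09014
E[S²] = E[S]²(1+C_s²) = 0.0498²·(1+2.25) = 0.008060
Wq = λ·E[S²]/(2(1−ρ)) = 1.81·0.008060/(2·0.9099) = 0.008017 hr

Final: 0.008017 hr


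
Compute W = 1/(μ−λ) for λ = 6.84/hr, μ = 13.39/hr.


W = 1/(μ−λ) = 1/(13.39 − 6.84) = 1/6.55 = 0.1527 hr

Final: 0.1527 hr


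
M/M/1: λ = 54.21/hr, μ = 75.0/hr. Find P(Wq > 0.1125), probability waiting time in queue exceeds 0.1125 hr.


ρ = 54.21/75.0 = 0.7228
P(Wq > t) = ρ·e^{−(μ−λ)t} = 0.7228·e^{−2.3389}
= 0.7228·0.096436 = 0.069704

Final: 0.069704


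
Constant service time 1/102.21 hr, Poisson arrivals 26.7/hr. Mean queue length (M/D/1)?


ρ = 26.7/102.21 = 0.2612
M/D/1: Lq = ρ²/(2(1−ρ)) = 0.06824/(2·0.7388) = 0.04618

Final: 0.04618


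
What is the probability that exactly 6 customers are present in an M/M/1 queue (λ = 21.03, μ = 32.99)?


ρ = 21.03/32.99 = 0.6375
P_n = (1−ρ)·ρ^n = (1 − 0.6375)·0.6375^6 = 0.3625·0.067103 = 0.024327

Final: 0.024327


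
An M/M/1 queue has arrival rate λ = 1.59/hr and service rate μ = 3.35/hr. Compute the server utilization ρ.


ρ = λ/μ = 1.59/3.35 = 0.4746

Final: 0.4746


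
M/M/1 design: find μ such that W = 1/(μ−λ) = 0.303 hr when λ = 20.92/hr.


W = 1/(μ−λ) ⇒ μ − λ = 1/W = 1/0.303 = 3.3003
μ = λ + 1/W = 20.92 + 3.3003 = 24.2203 per hr

Final: 24.2203 /hr


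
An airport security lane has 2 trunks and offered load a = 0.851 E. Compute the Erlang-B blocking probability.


B(c,a) = (a^c/c!) / Σ_{k=0}^{c} a^k/k!
a^2/2! = 0.362100
Σ terms (k=0..2): 1.00000 + 0.85100 + 0.36210 = 2.213100
B = 0.362100/2.213100 = 0.163617

Final: 0.163617


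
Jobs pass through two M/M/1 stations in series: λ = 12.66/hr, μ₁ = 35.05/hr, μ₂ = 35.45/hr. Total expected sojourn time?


Each node sees arrival rate λ = 12.66/hr (tandem ⇒ throughput preserved).
W₁ = 1/(μ₁−λ) = 1/(35.05−12.66) = 0.04466 hr
W₂ = 1/(μ₂−λ) = 1/(35.45−12.66) = 0.04388 hr
W_total = W₁ + W₂ = 0.04466 + 0.04388 = 0.08854 hr

Final: 0.08854 hr


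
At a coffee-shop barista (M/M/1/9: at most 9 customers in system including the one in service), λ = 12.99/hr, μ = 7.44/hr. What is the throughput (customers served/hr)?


ρ = 1.7460; P_K = (1−ρ)ρ^9/(1−ρ^10) = 0.428881
λ_eff = λ(1 − P_K) = 12.99·(1 − 0.428881) = 12.99·0.571119 = 7.4188 /hr

Final: 7.4188 /hr


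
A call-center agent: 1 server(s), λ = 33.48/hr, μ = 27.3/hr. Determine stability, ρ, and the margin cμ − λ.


Total capacity cμ = 1·27.3 = 27.30/hr
ρ = λ/(cμ) = 33.48/27.30 = 1.2264
Stable ⇔ ρ < 1: NO
Spare capacity = cμ − λ = 27.30 − 33.48 = -6.18/hr

Final: ρ = 1.2264; unstable; margin = -6.18/hr


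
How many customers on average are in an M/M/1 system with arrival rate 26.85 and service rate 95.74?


ρ = λ/μ = 26.85/95.74 = 0.2804
L = ρ/(1−ρ) = 0.2804/(1 − 0.2804) = 0.2804/0.7196 = 0.3898

Final: 0.3898


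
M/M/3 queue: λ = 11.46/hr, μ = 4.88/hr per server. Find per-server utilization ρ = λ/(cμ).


ρ = λ/(cμ) = 11.46/(3·4.88) = 11.46/14.64 = 0.7828

Final: 0.7828


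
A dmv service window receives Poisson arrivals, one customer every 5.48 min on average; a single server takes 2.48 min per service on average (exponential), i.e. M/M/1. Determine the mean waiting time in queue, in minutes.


λ = 60/5.48 = 10.9489 /hr
μ = 60/2.48 = 24.1935 /hr
ρ = λ/μ = 10.9489/24.1935 = 0.4526
Wq = ρ/(μ−λ) = 0.4526/(24.1935−10.9489) = 0.03417 hr
In minutes: 0.03417·60 = 2.050 min

Final: 2.050 min


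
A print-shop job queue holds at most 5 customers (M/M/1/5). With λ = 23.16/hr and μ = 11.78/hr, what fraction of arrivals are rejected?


ρ = λ/μ = 23.16/11.78 = 1.9660
P_K = (1−ρ)ρ^K/(1−ρ^(K+1)) = (-0.9660·29.374219)/(1 − 57.751010)
= -28.376792/-56.751010 = 0.500023

Final: 0.500023


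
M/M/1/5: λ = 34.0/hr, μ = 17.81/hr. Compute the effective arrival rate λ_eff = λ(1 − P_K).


ρ = 1.9090; P_K = (1−ρ)ρ^5/(1−ρ^6) = 0.486221
λ_eff = λ(1 − P_K) = 34.0·(1 − 0.486221) = 34.0·0.513779 = 17.4685 /hr

Final: 17.4685 /hr


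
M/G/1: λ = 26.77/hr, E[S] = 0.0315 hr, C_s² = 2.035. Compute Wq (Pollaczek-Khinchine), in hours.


ρ = λ·E[S] = 26.77·0.0315 = 0.8433
E[S²] = E[S]²(1+C_s²) = 0.0315²·(1+2.035) = 0.003011
Wq = λ·E[S²]/(2(1−ρ)) = 26.77·0.003011/(2·0.1567) = 0.25716 hr

Final: 0.25716 hr


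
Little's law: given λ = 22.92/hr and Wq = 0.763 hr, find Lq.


Lq = λWq = 22.92·0.763 = 17.4880

Final: 17.4880


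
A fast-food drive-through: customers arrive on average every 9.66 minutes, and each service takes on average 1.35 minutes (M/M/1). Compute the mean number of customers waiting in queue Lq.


λ = 60/9.66 = 6.2112 /hr
μ = 60/1.35 = 44.4444 /hr
ρ = λ/μ = 6.2112/44.4444 = 0.1398
Lq = ρ²/(1−ρ) = 0.01953/0.8602 = 0.02270

Final: 0.02270


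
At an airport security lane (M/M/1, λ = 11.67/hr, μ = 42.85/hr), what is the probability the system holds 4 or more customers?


ρ = 11.67/42.85 = 0.2723
P(N ≥ n) = ρ^n = 0.2723^4 = 0.005501

Final: 0.005501


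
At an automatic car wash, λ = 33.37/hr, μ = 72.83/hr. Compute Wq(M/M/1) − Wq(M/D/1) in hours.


ρ = 33.37/72.83 = 0.4582
Wq(M/M/1) = ρ/(μ−λ) = 0.4582/39.46 = 0.01161 hr
Wq(M/D/1) = ρ/(2(μ−λ)) = 0.005806 hr
Savings = 0.01161 − 0.005806 = 0.005806 hr

Final: 0.005806 hr


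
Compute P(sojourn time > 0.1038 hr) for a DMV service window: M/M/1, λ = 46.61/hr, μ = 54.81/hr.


W ~ Exponential(μ−λ) for M/M/1.
μ − λ = 54.81 − 46.61 = 8.2000
P(W > t) = e^{−(μ−λ)t} = e^{−0.8512} = 0.426919

Final: 0.426919


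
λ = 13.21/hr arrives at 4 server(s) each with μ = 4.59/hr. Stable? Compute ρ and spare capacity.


Total capacity cμ = 4·4.59 = 18.36/hr
ρ = λ/(cμ) = 13.21/18.36 = 0.7195
Stable ⇔ ρ < 1: YES
Spare capacity = cμ − λ = 18.36 − 13.21 = 5.15/hr

Final: ρ = 0.7195; stable; margin = 5.15/hr


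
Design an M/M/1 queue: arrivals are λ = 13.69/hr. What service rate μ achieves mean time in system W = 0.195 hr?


W = 1/(μ−λ) ⇒ μ − λ = 1/W = 1/0.195 = 5.1282
μ = λ + 1/W = 13.69 + 5.1282 = 18.8182 per hr

Final: 18.8182 /hr


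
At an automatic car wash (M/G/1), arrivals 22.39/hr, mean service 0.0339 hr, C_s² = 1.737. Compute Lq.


ρ = λ·E[S] = 22.39·0.0339 = 0.7590
Lq = ρ²(1+C_s²)/(2(1−ρ)) = 0.5761·(1+1.737)/(2·0.2410)
= 0.5761·2.7370/0.4820 = 3.27170

Final: 3.27170


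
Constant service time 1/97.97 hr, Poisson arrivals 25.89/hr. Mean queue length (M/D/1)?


ρ = 25.89/97.97 = 0.2643
M/D/1: Lq = ρ²/(2(1−ρ)) = 0.06984/(2·0.7357) = 0.04746

Final: 0.04746


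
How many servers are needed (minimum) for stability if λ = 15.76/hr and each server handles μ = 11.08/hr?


Stability requires cμ > λ ⇔ c > λ/μ.
λ/μ = 15.76/11.08 = 1.4224
Minimum integer c = ⌊1.4224⌋ + 1 = 2
Check: 2·11.08 = 22.16 > 15.76, while 1·11.08 = 11.08 ≤ 15.76

Final: 2 servers


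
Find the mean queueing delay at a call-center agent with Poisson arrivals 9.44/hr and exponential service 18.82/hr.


ρ = 9.44/18.82 = 0.5016
Wq = ρ/(μ−λ) = 0.5016/(18.82 − 9.44) = 0.5016/9.38 = 0.05347 hr

Final: 0.05347 hr


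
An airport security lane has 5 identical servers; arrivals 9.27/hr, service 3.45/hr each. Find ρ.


ρ = λ/(cμ) = 9.27/(5·3.45) = 9.27/17.25 = 0.5374

Final: 0.5374


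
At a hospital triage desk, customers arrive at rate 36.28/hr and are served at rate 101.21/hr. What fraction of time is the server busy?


ρ = λ/μ = 36.28/101.21 = 0.3585

Final: 0.3585


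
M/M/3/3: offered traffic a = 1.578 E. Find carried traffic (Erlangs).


B(3,1.578) = 0.146249 (Erlang-B)
Carried load = a(1 − B) = 1.578·(1 − 0.146249) = 1.578·0.853751 = 1.3472 E

Final: 1.3472 Erlangs


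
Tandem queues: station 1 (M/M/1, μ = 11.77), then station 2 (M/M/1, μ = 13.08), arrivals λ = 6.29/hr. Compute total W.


Each node sees arrival rate λ = 6.29/hr (tandem ⇒ throughput preserved).
W₁ = 1/(μ₁−λ) = 1/(11.77−6.29) = 0.18248 hr
W₂ = 1/(μ₂−λ) = 1/(13.08−6.29) = 0.14728 hr
W_total = W₁ + W₂ = 0.18248 + 0.14728 = 0.32976 hr

Final: 0.32976 hr


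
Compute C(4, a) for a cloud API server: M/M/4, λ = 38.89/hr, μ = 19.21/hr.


a = λ/μ = 2.0245; ρ = a/4 = 0.5061
P₀ = 0.127005 (from M/M/c formula)
C(c,a) = [a^c/(c!(1−ρ))]·P₀ = [16.79741/(24·0.4939)]·0.127005
= 1.41712·0.127005 = 0.179982

Final: 0.179982


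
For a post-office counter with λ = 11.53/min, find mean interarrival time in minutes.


Mean interarrival time = 1/λ = 1/11.53 minute = 0.08673 minute
In minutes: 0.08673 × 1 = 0.08673 min

Final: 0.08673 min


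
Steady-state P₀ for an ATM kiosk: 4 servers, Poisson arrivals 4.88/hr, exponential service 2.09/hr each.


a = λ/μ = 4.88/2.09 = 2.3349; ρ = a/c = 0.5837
Σ_{k=0}^{3} a^k/k! (terms k=0..3) = 1.00000 + 2.33493 + 2.72594 + 2.12163 = 8.18250
Tail: a^4/(4!(1−ρ)) = 29.72310/(24·0.4163) = 2.97516
P₀ = 1/(8.18250 + 2.97516) = 1/11.15766 = 0.089625

Final: 0.089625


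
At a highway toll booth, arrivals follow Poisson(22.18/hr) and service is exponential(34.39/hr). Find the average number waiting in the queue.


ρ = 22.18/34.39 = 0.6450
Lq = ρ²/(1−ρ) = 0.4160/0.3550 = 1.1716

Final: 1.1716


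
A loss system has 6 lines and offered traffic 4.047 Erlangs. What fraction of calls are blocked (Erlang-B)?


B(c,a) = (a^c/c!) / Σ_{k=0}^{c} a^k/k!
a^6/6! = 6.101923
Σ terms (k=0..6): 1.00000 + 4.04700 + 8.18910 + 11.04710 + 11.17691 + 9.04659 + 6.10192 = 50.608622
B = 6.101923/50.608622 = 0.120571

Final: 0.120571


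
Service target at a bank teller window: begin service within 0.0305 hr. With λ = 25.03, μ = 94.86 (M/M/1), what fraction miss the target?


ρ = 25.03/94.86 = 0.2639
P(Wq > t) = ρ·e^{−(μ−λ)t} = 0.2639·e^{−2.1298}
= 0.2639·0.118859 = 0.031363

Final: 0.031363


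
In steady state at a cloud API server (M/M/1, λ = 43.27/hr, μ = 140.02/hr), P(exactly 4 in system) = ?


ρ = 43.27/140.02 = 0.3090
P_n = (1−ρ)·ρ^n = (1 − 0.3090)·0.3090^4 = 0.6910·0.009120 = 0.006302

Final: 0.006302


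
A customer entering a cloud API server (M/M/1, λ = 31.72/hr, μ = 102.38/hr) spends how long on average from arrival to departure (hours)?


W = 1/(μ−λ) = 1/(102.38 − 31.72) = 1/70.66 = 0.01415 hr

Final: 0.01415 hr


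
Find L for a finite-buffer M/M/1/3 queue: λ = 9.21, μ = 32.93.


ρ = 9.21/32.93 = 0.2797
L = ρ[1 − (K+1)ρ^K + Kρ^(K+1)] / [(1−ρ)(1−ρ^(K+1))]
Numerator: 0.2797·(1 − 4·0.021878 + 3·0.006119) = 0.260343
Denominator: (0.7203)·(0.993881) = 0.715908
L = 0.260343/0.715908 = 0.3637

Final: 0.3637


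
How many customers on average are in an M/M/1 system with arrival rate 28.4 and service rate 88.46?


ρ = λ/μ = 28.4/88.46 = 0.3210
L = ρ/(1−ρ) = 0.3210/(1 − 0.3210) = 0.3210/0.6790 = 0.4729

Final: 0.4729


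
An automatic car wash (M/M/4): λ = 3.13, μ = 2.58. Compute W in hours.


a = 1.2132; ρ = 0.3033; P₀ = 0.296189
Lq = P₀·a^c·ρ/(c!(1−ρ)²) = 0.01670
Wq = Lq/λ = 0.01670/3.13 = 0.005337 hr
W = Wq + 1/μ = 0.005337 + 0.38760 = 0.39293 hr

Final: 0.39293 hr


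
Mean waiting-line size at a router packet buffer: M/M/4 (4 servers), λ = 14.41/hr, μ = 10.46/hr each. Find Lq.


a = λ/μ = 1.3776; ρ = a/4 = 0.3444
P₀ = 0.250549
Lq = P₀·a^c·ρ / (c!·(1−ρ)²) = 0.250549·3.60188·0.3444/(24·0.42980)
= 0.03013

Final: 0.03013


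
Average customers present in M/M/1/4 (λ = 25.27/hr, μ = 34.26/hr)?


ρ = 25.27/34.26 = 0.7376
L = ρ[1 − (K+1)ρ^K + Kρ^(K+1)] / [(1−ρ)(1−ρ^(K+1))]
Numerator: 0.7376·(1 − 5·0.295986 + 4·0.218318) = 0.290126
Denominator: (0.2624)·(0.781682) = 0.205117
L = 0.290126/0.205117 = 1.4144

Final: 1.4144


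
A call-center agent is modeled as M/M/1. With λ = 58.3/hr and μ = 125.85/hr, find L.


ρ = λ/μ = 58.3/125.85 = 0.4632
L = ρ/(1−ρ) = 0.4632/(1 − 0.4632) = 0.4632/0.5368 = 0.8631

Final: 0.8631


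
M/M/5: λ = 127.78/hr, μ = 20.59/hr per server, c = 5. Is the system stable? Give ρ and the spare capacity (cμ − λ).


Total capacity cμ = 5·20.59 = 102.95/hr
ρ = λ/(cμ) = 127.78/102.95 = 1.2412
Stable ⇔ ρ < 1: NO
Spare capacity = cμ − λ = 102.95 − 127.78 = -24.83/hr

Final: ρ = 1.2412; unstable; margin = -24.83/hr


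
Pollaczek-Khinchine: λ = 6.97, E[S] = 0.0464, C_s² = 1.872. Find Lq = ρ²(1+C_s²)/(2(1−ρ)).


ρ = λ·E[S] = 6.97·0.0464 = 0.3234
Lq = ρ²(1+C_s²)/(2(1−ρ)) = 0.1046·(1+1.872)/(2·0.6766)
= 0.1046·2.8720/1.3532 = 0.22199

Final: 0.22199


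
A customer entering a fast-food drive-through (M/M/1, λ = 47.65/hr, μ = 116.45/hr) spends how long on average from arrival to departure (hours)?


W = 1/(μ−λ) = 1/(116.45 − 47.65) = 1/68.80 = 0.01453 hr

Final: 0.01453 hr


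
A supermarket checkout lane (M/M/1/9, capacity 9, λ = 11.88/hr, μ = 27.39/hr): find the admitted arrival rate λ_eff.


ρ = 0.4337; P_K = (1−ρ)ρ^9/(1−ρ^10) = 0.0003077
λ_eff = λ(1 − P_K) = 11.88·(1 − 0.0003077) = 11.88·0.999692 = 11.8763 /hr

Final: 11.8763 /hr


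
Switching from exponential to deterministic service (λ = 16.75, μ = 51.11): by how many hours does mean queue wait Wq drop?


ρ = 16.75/51.11 = 0.3277
Wq(M/M/1) = ρ/(μ−λ) = 0.3277/34.36 = 0.009538 hr
Wq(M/D/1) = ρ/(2(μ−λ)) = 0.004769 hr
Savings = 0.009538 − 0.004769 = 0.004769 hr

Final: 0.004769 hr


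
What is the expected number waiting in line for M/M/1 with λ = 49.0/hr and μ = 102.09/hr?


ρ = 49.0/102.09 = 0.4800
Lq = ρ²/(1−ρ) = 0.2304/0.5200 = 0.4430

Final: 0.4430


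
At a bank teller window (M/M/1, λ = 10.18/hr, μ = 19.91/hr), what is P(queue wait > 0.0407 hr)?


ρ = 10.18/19.91 = 0.5113
P(Wq > t) = ρ·e^{−(μ−λ)t} = 0.5113·e^{−0.3960}
= 0.5113·0.672999 = 0.344105

Final: 0.344105


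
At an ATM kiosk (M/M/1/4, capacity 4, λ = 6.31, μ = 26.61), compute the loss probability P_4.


ρ = λ/μ = 6.31/26.61 = 0.2371
P_K = (1−ρ)ρ^K/(1−ρ^(K+1)) = (0.7629·0.003162)/(1 − 0.0007498)
= 0.002412/0.999250 = 0.002414

Final: 0.002414


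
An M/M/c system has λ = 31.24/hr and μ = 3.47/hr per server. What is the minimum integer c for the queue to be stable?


Stability requires cμ > λ ⇔ c > λ/μ.
λ/μ = 31.24/3.47 = 9.0029
Minimum integer c = ⌊9.0029⌋ + 1 = 10
Check: 10·3.47 = 34.70 > 31.24, while 9·3.47 = 31.23 ≤ 31.24

Final: 10 servers


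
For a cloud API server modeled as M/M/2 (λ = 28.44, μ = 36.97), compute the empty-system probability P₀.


a = λ/μ = 28.44/36.97 = 0.7693; ρ = a/c = 0.3846
Σ_{k=0}^{1} a^k/k! (terms k=0..1) = 1.00000 + 0.76927 = 1.76927
Tail: a^2/(2!(1−ρ)) = 0.59178/(2·0.6154) = 0.48084
P₀ = 1/(1.76927 + 0.48084) = 1/2.25011 = 0.444423

Final: 0.444423


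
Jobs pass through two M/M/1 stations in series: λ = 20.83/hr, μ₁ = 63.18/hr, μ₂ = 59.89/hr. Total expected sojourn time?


Each node sees arrival rate λ = 20.83/hr (tandem ⇒ throughput preserved).
W₁ = 1/(μ₁−λ) = 1/(63.18−20.83) = 0.02361 hr
W₂ = 1/(μ₂−λ) = 1/(59.89−20.83) = 0.02560 hr
W_total = W₁ + W₂ = 0.02361 + 0.02560 = 0.04921 hr

Final: 0.04921 hr


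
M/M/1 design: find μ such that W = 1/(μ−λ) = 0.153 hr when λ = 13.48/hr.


W = 1/(μ−λ) ⇒ μ − λ = 1/W = 1/0.153 = 6.5359
μ = λ + 1/W = 13.48 + 6.5359 = 20.0159 per hr

Final: 20.0159 /hr


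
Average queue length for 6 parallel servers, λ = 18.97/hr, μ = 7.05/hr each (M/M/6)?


a = λ/μ = 2.6908; ρ = a/6 = 0.4485
P₀ = 0.067234
Lq = P₀·a^c·ρ / (c!·(1−ρ)²) = 0.067234·379.55025·0.4485/(720·0.30419)
= 0.05225

Final: 0.05225


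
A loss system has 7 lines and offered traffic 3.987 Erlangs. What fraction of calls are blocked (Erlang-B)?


B(c,a) = (a^c/c!) / Σ_{k=0}^{c} a^k/k!
a^7/7! = 3.177555
Σ terms (k=0..7): 1.00000 + 3.98700 + 7.94808 + 10.56300 + 10.52867 + 8.39557 + 5.57885 + 3.17756 = 51.178737
B = 3.177555/51.178737 = 0.062087

Final: 0.062087


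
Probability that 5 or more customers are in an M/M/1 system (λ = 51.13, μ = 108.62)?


ρ = 51.13/108.62 = 0.4707
P(N ≥ n) = ρ^n = 0.4707^5 = 0.023112

Final: 0.023112


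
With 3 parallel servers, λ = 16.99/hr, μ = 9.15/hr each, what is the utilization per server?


ρ = λ/(cμ) = 16.99/(3·9.15) = 16.99/27.45 = 0.6189

Final: 0.6189


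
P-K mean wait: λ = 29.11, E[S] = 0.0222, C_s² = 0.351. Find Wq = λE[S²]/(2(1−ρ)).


ρ = λ·E[S] = 29.11·0.0222 = 0.6462
E[S²] = E[S]²(1+C_s²) = 0.0222²·(1+0.351) = 0.0006658
Wq = λ·E[S²]/(2(1−ρ)) = 29.11·0.0006658/(2·0.3538) = 0.02739 hr

Final: 0.02739 hr


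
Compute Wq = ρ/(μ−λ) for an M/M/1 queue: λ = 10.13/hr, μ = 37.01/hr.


ρ = 10.13/37.01 = 0.2737
Wq = ρ/(μ−λ) = 0.2737/(37.01 − 10.13) = 0.2737/26.88 = 0.01018 hr

Final: 0.01018 hr


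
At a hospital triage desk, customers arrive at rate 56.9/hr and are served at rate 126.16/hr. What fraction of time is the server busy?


ρ = λ/μ = 56.9/126.16 = 0.4510

Final: 0.4510


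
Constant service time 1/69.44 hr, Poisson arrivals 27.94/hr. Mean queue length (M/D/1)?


ρ = 27.94/69.44 = 0.4024
M/D/1: Lq = ρ²/(2(1−ρ)) = 0.1619/(2·0.5976) = 0.13545

Final: 0.13545


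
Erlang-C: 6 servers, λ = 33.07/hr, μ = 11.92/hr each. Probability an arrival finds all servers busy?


a = λ/μ = 2.7743; ρ = a/6 = 0.4624
P₀ = 0.061737 (from M/M/c formula)
C(c,a) = [a^c/(c!(1−ρ))]·P₀ = [455.98193/(720·0.5376)]·0.061737
= 1.17800·0.061737 = 0.072726

Final: 0.072726


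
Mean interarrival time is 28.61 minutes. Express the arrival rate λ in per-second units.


λ = 1/(interarrival time) in consistent units.
1 second = 0.0166667 min, so λ = 0.0166667/28.61 = 0.0005825 per second

Final: 0.0005825 /sec


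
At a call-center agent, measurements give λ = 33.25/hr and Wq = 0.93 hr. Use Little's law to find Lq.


Lq = λWq = 33.25·0.93 = 30.9225

Final: 30.9225


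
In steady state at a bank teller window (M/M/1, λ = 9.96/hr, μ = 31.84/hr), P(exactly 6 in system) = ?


ρ = 9.96/31.84 = 0.3128
P_n = (1−ρ)·ρ^n = (1 − 0.3128)·0.3128^6 = 0.6872·0.0009370 = 0.0006439

Final: 0.0006439


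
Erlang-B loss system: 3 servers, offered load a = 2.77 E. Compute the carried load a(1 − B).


B(3,2.77) = 0.317732 (Erlang-B)
Carried load = a(1 − B) = 2.77·(1 − 0.317732) = 2.77·0.682268 = 1.8899 E

Final: 1.8899 Erlangs


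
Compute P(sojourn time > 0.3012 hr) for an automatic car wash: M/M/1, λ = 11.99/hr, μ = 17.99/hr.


W ~ Exponential(μ−λ) for M/M/1.
μ − λ = 17.99 − 11.99 = 6.0000
P(W > t) = e^{−(μ−λ)t} = e^{−1.8072} = 0.164113

Final: 0.164113


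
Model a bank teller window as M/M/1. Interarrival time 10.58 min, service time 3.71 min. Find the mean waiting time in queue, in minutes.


λ = 60/10.58 = 5.6711 /hr
μ = 60/3.71 = 16.1725 /hr
ρ = λ/μ = 5.6711/16.1725 = 0.3507
Wq = ρ/(μ−λ) = 0.3507/(16.1725−5.6711) = 0.03339 hr
In minutes: 0.03339·60 = 2.004 min

Final: 2.004 min


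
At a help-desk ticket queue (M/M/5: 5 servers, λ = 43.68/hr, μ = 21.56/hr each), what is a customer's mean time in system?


a = 2.0260; ρ = 0.4052; P₀ = 0.130815
Lq = P₀·a^c·ρ/(c!(1−ρ)²) = 0.04261
Wq = Lq/λ = 0.04261/43.68 = 0.0009756 hr
W = Wq + 1/μ = 0.0009756 + 0.04638 = 0.04736 hr

Final: 0.04736 hr


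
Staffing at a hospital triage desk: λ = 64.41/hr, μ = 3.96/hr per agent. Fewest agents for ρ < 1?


Stability requires cμ > λ ⇔ c > λ/μ.
λ/μ = 64.41/3.96 = 16.2652
Minimum integer c = ⌊16.2652⌋ + 1 = 17
Check: 17·3.96 = 67.32 > 64.41, while 16·3.96 = 63.36 ≤ 64.41

Final: 17 servers


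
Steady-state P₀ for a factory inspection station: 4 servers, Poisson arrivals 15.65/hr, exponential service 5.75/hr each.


a = λ/μ = 15.65/5.75 = 2.7217; ρ = a/c = 0.6804
Σ_{k=0}^{3} a^k/k! (terms k=0..3) = 1.00000 + 2.72174 + 3.70393 + 3.36038 = 10.78605
Tail: a^4/(4!(1−ρ)) = 54.87645/(24·0.3196) = 7.15509
P₀ = 1/(10.78605 + 7.15509) = 1/17.94114 = 0.055738

Final: 0.055738


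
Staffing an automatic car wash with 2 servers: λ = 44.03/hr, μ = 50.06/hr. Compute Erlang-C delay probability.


a = λ/μ = 0.8795; ρ = a/2 = 0.4398
P₀ = 0.389109 (from M/M/c formula)
C(c,a) = [a^c/(c!(1−ρ))]·P₀ = [0.77360/(2·0.5602)]·0.389109
= 0.69043·0.389109 = 0.268653

Final: 0.268653


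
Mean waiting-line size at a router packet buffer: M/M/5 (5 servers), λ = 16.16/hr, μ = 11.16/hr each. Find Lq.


a = λ/μ = 1.4480; ρ = a/5 = 0.2896
P₀ = 0.234724
Lq = P₀·a^c·ρ / (c!·(1−ρ)²) = 0.234724·6.36628·0.2896/(120·0.50466)
= 0.007146

Final: 0.007146


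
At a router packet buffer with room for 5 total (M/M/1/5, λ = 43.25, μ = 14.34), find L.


ρ = 43.25/14.34 = 3.0160
L = ρ[1 − (K+1)ρ^K + Kρ^(K+1)] / [(1−ρ)(1−ρ^(K+1))]
Numerator: 3.0160·(1 − 6·249.565646 + 5·752.699734) = 6837.676598
Denominator: (-2.0160)·(-751.699734) = 1515.456020
L = 6837.676598/1515.456020 = 4.5120

Final: 4.5120


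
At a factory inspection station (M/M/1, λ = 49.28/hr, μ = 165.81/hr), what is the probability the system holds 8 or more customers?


ρ = 49.28/165.81 = 0.2972
P(N ≥ n) = ρ^n = 0.2972^8 = 0.00006088

Final: 0.00006088


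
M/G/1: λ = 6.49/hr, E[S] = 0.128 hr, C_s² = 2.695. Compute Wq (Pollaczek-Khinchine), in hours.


ρ = λ·E[S] = 6.49·0.128 = 0.8307
E[S²] = E[S]²(1+C_s²) = 0.128²·(1+2.695) = 0.060539
Wq = λ·E[S²]/(2(1−ρ)) = 6.49·0.060539/(2·0.1693) = 1.16050 hr

Final: 1.16050 hr


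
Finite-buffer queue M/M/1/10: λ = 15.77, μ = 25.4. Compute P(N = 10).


ρ = λ/μ = 15.77/25.4 = 0.6209
P_K = (1−ρ)ρ^K/(1−ρ^(K+1)) = (0.3791·0.008511)/(1 − 0.005284)
= 0.003227/0.994716 = 0.003244

Final: 0.003244


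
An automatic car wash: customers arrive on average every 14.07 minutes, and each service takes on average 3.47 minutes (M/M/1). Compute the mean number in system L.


λ = 60/14.07 = 4.2644 /hr
μ = 60/3.47 = 17.2911 /hr
ρ = λ/μ = 4.2644/17.2911 = 0.2466
L = ρ/(1−ρ) = 0.2466/0.7534 = 0.3274

Final: 0.3274


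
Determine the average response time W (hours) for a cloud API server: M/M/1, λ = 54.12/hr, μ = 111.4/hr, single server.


W = 1/(μ−λ) = 1/(111.4 − 54.12) = 1/57.28 = 0.01746 hr

Final: 0.01746 hr


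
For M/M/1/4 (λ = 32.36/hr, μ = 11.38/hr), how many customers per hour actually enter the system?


ρ = 2.8436; P_K = (1−ρ)ρ^4/(1−ρ^5) = 0.651837
λ_eff = λ(1 − P_K) = 32.36·(1 − 0.651837) = 32.36·0.348163 = 11.2665 /hr

Final: 11.2665 /hr
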